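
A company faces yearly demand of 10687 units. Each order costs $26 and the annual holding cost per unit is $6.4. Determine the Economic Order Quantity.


Formula: EOQ = sqrt(2 * D * S / H)
Numerator: 2 * 10687 * 26 = 555724
2DS/H = 555724 / 6.4 = 86831.9
EOQ = sqrt(86831.9) = 294.7 units

294.7 units


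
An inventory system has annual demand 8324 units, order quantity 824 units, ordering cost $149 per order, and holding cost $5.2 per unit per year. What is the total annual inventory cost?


TC = 8324/824 * 149 + 824/2 * 5.2

$3647.59


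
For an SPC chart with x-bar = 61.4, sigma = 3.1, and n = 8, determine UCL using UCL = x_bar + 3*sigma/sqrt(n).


UCL = 61.4 + 3 * 3.1 / sqrt(8)

64.69


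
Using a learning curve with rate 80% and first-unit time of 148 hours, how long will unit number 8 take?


Formula: T_n = T_1 * (learning_rate)^(log2(n)) where learning_rate = rate/100
Doublings = log2(8) = 3
T_n = 148 * 0.8^3
T_n = 148 * 0.512 = 75.8 hours

75.8 hours


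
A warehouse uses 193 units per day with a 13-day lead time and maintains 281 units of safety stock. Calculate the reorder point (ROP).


Formula: ROP = (Daily Demand * Lead Time) + Safety Stock
Demand during lead time = 193 * 13 = 2509 units
ROP = 2509 + 281 = 2790 units

2790 units


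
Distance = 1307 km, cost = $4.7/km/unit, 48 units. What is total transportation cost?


TC = dist * cost * units = 1307 * 4.7 * 48 = $294859.20

$294859.20


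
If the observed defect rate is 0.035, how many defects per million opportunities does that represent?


DPMO = defect_rate * 1000000 = 0.035 * 1000000

35000


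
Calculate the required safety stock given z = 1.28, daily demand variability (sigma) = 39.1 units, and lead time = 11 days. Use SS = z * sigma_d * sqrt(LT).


Formula: SS = z * sigma_d * sqrt(LT)
sqrt(LT) = sqrt(11) = 3.3166
SS = 1.28 * 39.1 * 3.3166
SS = 166.0 units

166.0 units


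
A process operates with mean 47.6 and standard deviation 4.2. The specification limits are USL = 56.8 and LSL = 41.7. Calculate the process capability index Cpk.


Cpu = (56.8 - 47.6) / (3 * 4.2) = 0.73
Cpl = (47.6 - 41.7) / (3 * 4.2) = 0.47
Cpk = min(0.73, 0.47) = 0.47

0.47


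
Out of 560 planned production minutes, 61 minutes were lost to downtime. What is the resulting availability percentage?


Formula: Availability = (Planned Time - Downtime) / Planned Time * 100
Uptime = 560 - 61 = 499 min
Availability = 499 / 560 * 100 = 89.1%

89.1%


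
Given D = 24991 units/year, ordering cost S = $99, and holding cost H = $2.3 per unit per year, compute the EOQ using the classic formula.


Formula: EOQ = sqrt(2 * D * S / H)
Numerator: 2 * 24991 * 99 = 4948218
2DS/H = 4948218 / 2.3 = 2151399.1
EOQ = sqrt(2151399.1) = 1466.8 units

1466.8 units


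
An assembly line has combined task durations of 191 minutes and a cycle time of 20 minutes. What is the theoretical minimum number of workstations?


Formula: N_min = ceil(Sum of Task Times / Cycle Time)
N_min = ceil(191 min / 20 min) = ceil(9.55)
N_min = 10 stations

10


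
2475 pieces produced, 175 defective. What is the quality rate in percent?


Formula: Quality Rate = Good Pieces / Total Pieces * 100
Good pieces = 2475 - 175 = 2300
QR = 2300 / 2475 * 100 = 92.9%

92.9%


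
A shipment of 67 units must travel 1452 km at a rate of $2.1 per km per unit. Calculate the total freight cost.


TC = dist * cost * units = 1452 * 2.1 * 67 = $204296.40

$204296.40


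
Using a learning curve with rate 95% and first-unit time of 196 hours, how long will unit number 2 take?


Formula: T_n = T_1 * (learning_rate)^(log2(n)) where learning_rate = rate/100
Doublings = log2(2) = 1
T_n = 196 * 0.95^1
T_n = 196 * 0.95 = 186.2 hours

186.2 hours


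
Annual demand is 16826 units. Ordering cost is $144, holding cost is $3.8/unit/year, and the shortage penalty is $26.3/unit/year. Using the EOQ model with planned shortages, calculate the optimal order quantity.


Formula: EOQ* = sqrt(2DS/H) * sqrt((H+P)/P)
Base EOQ = sqrt(2*16826*144/3.8) = 1129.26 units
Correction = sqrt((3.8+26.3)/26.3) = 1.06981
EOQ* = 1129.26 * 1.06981 = 1208.1 units

1208.1 units


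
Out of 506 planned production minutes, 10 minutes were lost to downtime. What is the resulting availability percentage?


Formula: Availability = (Planned Time - Downtime) / Planned Time * 100
Uptime = 506 - 10 = 496 min
Availability = 496 / 506 * 100 = 98.0%

98.0%


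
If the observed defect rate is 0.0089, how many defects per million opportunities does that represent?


DPMO = defect_rate * 1000000 = 0.0089 * 1000000

8900


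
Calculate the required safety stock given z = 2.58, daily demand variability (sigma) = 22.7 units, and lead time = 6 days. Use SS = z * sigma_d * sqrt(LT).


Formula: SS = z * sigma_d * sqrt(LT)
sqrt(LT) = sqrt(6) = 2.4495
SS = 2.58 * 22.7 * 2.4495
SS = 143.5 units

143.5 units


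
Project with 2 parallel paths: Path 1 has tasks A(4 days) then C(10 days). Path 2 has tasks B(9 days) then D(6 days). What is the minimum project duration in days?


Path 1 = 4 + 10 = 14 days
Path 2 = 9 + 6 = 15 days
Duration = max(14, 15) = 15 days

15 days


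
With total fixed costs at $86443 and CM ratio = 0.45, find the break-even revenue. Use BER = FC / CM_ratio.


Formula: BER = Fixed Costs / Contribution Margin Ratio
BER = $86443 / 0.45
BER = $192095.56 (to the nearest cent)

$192095.56


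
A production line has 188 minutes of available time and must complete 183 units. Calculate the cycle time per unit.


Formula: CT = Available Time / Number of Units
CT = 188 min / 183 units
CT = 1.03 min/unit

1.03 min/unit


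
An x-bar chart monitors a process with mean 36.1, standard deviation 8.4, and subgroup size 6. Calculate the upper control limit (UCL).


UCL = 36.1 + 3 * 8.4 / sqrt(6)

46.39


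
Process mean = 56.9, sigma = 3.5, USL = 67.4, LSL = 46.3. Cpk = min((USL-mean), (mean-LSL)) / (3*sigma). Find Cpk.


Cpu = (67.4 - 56.9) / (3 * 3.5) = 1.0
Cpl = (56.9 - 46.3) / (3 * 3.5) = 1.01
Cpk = min(1.0, 1.01) = 1.0

1.0


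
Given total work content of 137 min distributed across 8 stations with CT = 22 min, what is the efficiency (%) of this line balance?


Formula: Efficiency = Sum of Task Times / (N_stations * CT) * 100
Total station capacity = 8 stations * 22 min = 176 min
Efficiency = 137 / 176 * 100 = 77.8%

77.8%


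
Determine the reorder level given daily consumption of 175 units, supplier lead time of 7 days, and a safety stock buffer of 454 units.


Formula: ROP = (Daily Demand * Lead Time) + Safety Stock
Demand during lead time = 175 * 7 = 1225 units
ROP = 1225 + 454 = 1679 units

1679 units


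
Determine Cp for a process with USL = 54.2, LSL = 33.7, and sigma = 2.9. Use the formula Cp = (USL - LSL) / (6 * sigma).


Cp = (54.2 - 33.7) / (6 * 2.9)

1.18


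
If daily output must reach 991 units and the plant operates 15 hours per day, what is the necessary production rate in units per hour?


Formula: Production Rate = Daily Demand / Available Hours
Rate = 991 units/day / 15 hours/day
Rate = 66.1 units/hour

66.1 units/hour


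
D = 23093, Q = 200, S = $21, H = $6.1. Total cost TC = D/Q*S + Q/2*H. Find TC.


TC = 23093/200 * 21 + 200/2 * 6.1

$3034.77


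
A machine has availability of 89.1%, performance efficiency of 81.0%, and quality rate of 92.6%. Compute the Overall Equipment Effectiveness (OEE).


Formula: OEE = Availability * Performance * Quality / 10000
A * P = 89.1% * 81.0% / 100 = 72.17%
OEE = 72.17% * 92.6% / 100 = 66.8%

66.8%


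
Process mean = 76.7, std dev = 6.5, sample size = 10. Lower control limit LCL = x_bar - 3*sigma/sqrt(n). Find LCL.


LCL = 76.7 - 3 * 6.5 / sqrt(10)

70.53


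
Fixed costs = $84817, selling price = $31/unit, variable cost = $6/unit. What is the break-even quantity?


Formula: BEQ = Fixed Costs / (Price - Variable Cost)
Contribution margin = $31 - $6 = $25/unit
BEQ = ceil($84817 / $25/unit) = ceil(3392.68) = 3393 units

3393 units


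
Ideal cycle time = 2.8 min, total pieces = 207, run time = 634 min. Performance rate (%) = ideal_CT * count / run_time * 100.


Formula: Performance = (Ideal CT * Total Count) / Run Time * 100
Ideal output time = 2.8 * 207 = 579.6 min
Performance = 579.6 / 634 * 100 = 91.4%

91.4%


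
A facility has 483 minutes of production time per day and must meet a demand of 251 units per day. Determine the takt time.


Formula: Takt Time = Available Production Time / Customer Demand
Takt = 483 min/day / 251 units/day
Takt = 1.92 min/unit

1.92 min/unit


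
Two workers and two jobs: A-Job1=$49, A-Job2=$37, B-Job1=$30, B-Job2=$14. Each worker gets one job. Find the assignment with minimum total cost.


Option 1: A->1 + B->2 = $49 + $14 = $63
Option 2: A->2 + B->1 = $37 + $30 = $67
Min cost = min($63, $67) = $63

$63


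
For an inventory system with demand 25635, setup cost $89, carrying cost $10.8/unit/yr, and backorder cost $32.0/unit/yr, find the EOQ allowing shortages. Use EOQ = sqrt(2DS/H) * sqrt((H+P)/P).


Formula: EOQ* = sqrt(2DS/H) * sqrt((H+P)/P)
Base EOQ = sqrt(2*25635*89/10.8) = 650.0 units
Correction = sqrt((10.8+32.0)/32.0) = 1.1565
EOQ* = 650.0 * 1.1565 = 751.7 units

751.7 units


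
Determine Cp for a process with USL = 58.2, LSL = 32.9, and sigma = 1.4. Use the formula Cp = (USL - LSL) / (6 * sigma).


Cp = (58.2 - 32.9) / (6 * 1.4)

3.01


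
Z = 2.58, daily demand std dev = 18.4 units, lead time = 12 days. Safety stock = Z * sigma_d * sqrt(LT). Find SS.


Formula: SS = z * sigma_d * sqrt(LT)
sqrt(LT) = sqrt(12) = 3.4641
SS = 2.58 * 18.4 * 3.4641
SS = 164.4 units

164.4 units


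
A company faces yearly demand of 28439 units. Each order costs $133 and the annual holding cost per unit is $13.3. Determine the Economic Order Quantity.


Formula: EOQ = sqrt(2 * D * S / H)
Numerator: 2 * 28439 * 133 = 7564774
2DS/H = 7564774 / 13.3 = 568780.0
EOQ = sqrt(568780.0) = 754.2 units

754.2 units


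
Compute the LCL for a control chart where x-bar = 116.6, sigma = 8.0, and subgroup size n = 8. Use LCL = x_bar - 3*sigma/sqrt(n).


LCL = 116.6 - 3 * 8.0 / sqrt(8)

108.11


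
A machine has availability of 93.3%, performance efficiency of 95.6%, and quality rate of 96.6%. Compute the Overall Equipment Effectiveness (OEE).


Formula: OEE = Availability * Performance * Quality / 10000
A * P = 93.3% * 95.6% / 100 = 89.19%
OEE = 89.19% * 96.6% / 100 = 86.2%

86.2%


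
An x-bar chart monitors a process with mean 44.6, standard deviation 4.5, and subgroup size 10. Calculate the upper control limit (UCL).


UCL = 44.6 + 3 * 4.5 / sqrt(10)

48.87


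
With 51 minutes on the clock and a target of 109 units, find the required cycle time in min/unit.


Formula: CT = Available Time / Number of Units
CT = 51 min / 109 units
CT = 0.47 min/unit

0.47 min/unit


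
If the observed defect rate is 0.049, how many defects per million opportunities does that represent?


DPMO = defect_rate * 1000000 = 0.049 * 1000000

49000


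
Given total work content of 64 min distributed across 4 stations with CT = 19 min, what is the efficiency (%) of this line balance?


Formula: Efficiency = Sum of Task Times / (N_stations * CT) * 100
Total station capacity = 4 stations * 19 min = 76 min
Efficiency = 64 / 76 * 100 = 84.2%

84.2%


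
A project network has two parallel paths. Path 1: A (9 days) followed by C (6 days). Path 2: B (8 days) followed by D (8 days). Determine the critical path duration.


Path 1 = 9 + 6 = 15 days
Path 2 = 8 + 8 = 16 days
Duration = max(15, 16) = 16 days

16 days


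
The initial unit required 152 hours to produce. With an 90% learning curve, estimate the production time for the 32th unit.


Formula: T_n = T_1 * (learning_rate)^(log2(n)) where learning_rate = rate/100
Doublings = log2(32) = 5
T_n = 152 * 0.9^5
T_n = 152 * 0.5905 = 89.8 hours

89.8 hours


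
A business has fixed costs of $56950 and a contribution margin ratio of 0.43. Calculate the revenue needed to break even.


Formula: BER = Fixed Costs / Contribution Margin Ratio
BER = $56950 / 0.43
BER = $132441.86 (to the nearest cent)

$132441.86


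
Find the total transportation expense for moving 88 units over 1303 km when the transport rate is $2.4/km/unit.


TC = dist * cost * units = 1303 * 2.4 * 88 = $275193.60

$275193.60


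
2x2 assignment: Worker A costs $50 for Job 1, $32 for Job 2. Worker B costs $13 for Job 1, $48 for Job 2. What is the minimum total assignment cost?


Option 1: A->1 + B->2 = $50 + $48 = $98
Option 2: A->2 + B->1 = $32 + $13 = $45
Min cost = min($98, $45) = $45

$45


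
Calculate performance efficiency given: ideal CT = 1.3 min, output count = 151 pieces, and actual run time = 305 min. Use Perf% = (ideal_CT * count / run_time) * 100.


Formula: Performance = (Ideal CT * Total Count) / Run Time * 100
Ideal output time = 1.3 * 151 = 196.3 min
Performance = 196.3 / 305 * 100 = 64.4%

64.4%


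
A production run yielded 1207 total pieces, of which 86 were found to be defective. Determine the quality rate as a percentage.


Formula: Quality Rate = Good Pieces / Total Pieces * 100
Good pieces = 1207 - 86 = 1121
QR = 1121 / 1207 * 100 = 92.9%

92.9%


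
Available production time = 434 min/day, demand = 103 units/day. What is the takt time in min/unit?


Formula: Takt Time = Available Production Time / Customer Demand
Takt = 434 min/day / 103 units/day
Takt = 4.21 min/unit

4.21 min/unit


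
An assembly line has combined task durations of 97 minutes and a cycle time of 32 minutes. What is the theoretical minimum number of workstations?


Formula: N_min = ceil(Sum of Task Times / Cycle Time)
N_min = ceil(97 min / 32 min) = ceil(3.0312)
N_min = 4 stations

4


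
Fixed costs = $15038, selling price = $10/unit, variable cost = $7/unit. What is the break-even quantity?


Formula: BEQ = Fixed Costs / (Price - Variable Cost)
Contribution margin = $10 - $7 = $3/unit
BEQ = ceil($15038 / $3/unit) = ceil(5012.67) = 5013 units

5013 units


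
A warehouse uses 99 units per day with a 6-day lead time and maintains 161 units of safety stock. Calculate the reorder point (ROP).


Formula: ROP = (Daily Demand * Lead Time) + Safety Stock
Demand during lead time = 99 * 6 = 594 units
ROP = 594 + 161 = 755 units

755 units


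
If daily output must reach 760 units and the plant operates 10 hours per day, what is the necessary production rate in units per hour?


Formula: Production Rate = Daily Demand / Available Hours
Rate = 760 units/day / 10 hours/day
Rate = 76.0 units/hour

76.0 units/hour


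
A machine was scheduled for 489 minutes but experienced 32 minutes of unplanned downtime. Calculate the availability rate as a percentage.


Formula: Availability = (Planned Time - Downtime) / Planned Time * 100
Uptime = 489 - 32 = 457 min
Availability = 457 / 489 * 100 = 93.5%

93.5%


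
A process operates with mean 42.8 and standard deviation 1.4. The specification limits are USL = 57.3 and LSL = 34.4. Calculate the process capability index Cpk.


Cpu = (57.3 - 42.8) / (3 * 1.4) = 3.45
Cpl = (42.8 - 34.4) / (3 * 1.4) = 2.0
Cpk = min(3.45, 2.0) = 2.0

2.0


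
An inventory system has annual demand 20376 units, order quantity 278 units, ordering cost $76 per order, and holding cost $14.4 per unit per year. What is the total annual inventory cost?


TC = 20376/278 * 76 + 278/2 * 14.4

$7572.02


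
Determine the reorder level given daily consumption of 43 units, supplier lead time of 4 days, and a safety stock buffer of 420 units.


Formula: ROP = (Daily Demand * Lead Time) + Safety Stock
Demand during lead time = 43 * 4 = 172 units
ROP = 172 + 420 = 592 units

592 units


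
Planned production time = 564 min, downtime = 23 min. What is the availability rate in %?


Formula: Availability = (Planned Time - Downtime) / Planned Time * 100
Uptime = 564 - 23 = 541 min
Availability = 541 / 564 * 100 = 95.9%

95.9%


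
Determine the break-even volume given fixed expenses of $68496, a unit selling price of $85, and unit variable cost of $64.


Formula: BEQ = Fixed Costs / (Price - Variable Cost)
Contribution margin = $85 - $64 = $21/unit
BEQ = ceil($68496 / $21/unit) = ceil(3261.71) = 3262 units

3262 units


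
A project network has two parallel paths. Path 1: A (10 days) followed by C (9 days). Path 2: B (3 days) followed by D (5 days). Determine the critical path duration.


Path 1 = 10 + 9 = 19 days
Path 2 = 3 + 5 = 8 days
Duration = max(19, 8) = 19 days

19 days


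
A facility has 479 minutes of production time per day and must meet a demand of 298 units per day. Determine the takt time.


Formula: Takt Time = Available Production Time / Customer Demand
Takt = 479 min/day / 298 units/day
Takt = 1.61 min/unit

1.61 min/unit


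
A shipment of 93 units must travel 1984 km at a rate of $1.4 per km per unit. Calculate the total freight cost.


TC = dist * cost * units = 1984 * 1.4 * 93 = $258316.80

$258316.80


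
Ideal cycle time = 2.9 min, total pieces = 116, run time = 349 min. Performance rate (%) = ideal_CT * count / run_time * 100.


Formula: Performance = (Ideal CT * Total Count) / Run Time * 100
Ideal output time = 2.9 * 116 = 336.4 min
Performance = 336.4 / 349 * 100 = 96.4%

96.4%


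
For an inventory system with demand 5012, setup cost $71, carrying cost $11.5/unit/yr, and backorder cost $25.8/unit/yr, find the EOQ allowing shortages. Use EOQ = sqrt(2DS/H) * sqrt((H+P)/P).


Formula: EOQ* = sqrt(2DS/H) * sqrt((H+P)/P)
Base EOQ = sqrt(2*5012*71/11.5) = 248.77 units
Correction = sqrt((11.5+25.8)/25.8) = 1.20239
EOQ* = 248.77 * 1.20239 = 299.1 units

299.1 units


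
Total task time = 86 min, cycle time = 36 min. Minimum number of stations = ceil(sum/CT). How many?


Formula: N_min = ceil(Sum of Task Times / Cycle Time)
N_min = ceil(86 min / 36 min) = ceil(2.3889)
N_min = 3 stations

3


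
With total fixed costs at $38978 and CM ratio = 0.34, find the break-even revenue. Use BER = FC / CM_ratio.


Formula: BER = Fixed Costs / Contribution Margin Ratio
BER = $38978 / 0.34
BER = $114641.18 (to the nearest cent)

$114641.18


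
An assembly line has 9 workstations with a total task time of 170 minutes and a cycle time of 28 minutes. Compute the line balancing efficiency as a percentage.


Formula: Efficiency = Sum of Task Times / (N_stations * CT) * 100
Total station capacity = 9 stations * 28 min = 252 min
Efficiency = 170 / 252 * 100 = 67.5%

67.5%


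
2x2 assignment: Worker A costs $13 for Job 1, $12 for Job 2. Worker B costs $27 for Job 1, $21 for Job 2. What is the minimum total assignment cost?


Option 1: A->1 + B->2 = $13 + $21 = $34
Option 2: A->2 + B->1 = $12 + $27 = $39
Min cost = min($34, $39) = $34

$34


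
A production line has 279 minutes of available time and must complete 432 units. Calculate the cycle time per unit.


Formula: CT = Available Time / Number of Units
CT = 279 min / 432 units
CT = 0.65 min/unit

0.65 min/unit


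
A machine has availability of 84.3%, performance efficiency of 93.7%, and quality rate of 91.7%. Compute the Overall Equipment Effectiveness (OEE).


Formula: OEE = Availability * Performance * Quality / 10000
A * P = 84.3% * 93.7% / 100 = 78.99%
OEE = 78.99% * 91.7% / 100 = 72.4%

72.4%


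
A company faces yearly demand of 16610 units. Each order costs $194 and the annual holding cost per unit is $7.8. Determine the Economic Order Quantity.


Formula: EOQ = sqrt(2 * D * S / H)
Numerator: 2 * 16610 * 194 = 6444680
2DS/H = 6444680 / 7.8 = 826241.0
EOQ = sqrt(826241.0) = 909.0 units

909.0 units


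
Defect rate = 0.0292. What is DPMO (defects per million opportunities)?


DPMO = defect_rate * 1000000 = 0.0292 * 1000000

29200


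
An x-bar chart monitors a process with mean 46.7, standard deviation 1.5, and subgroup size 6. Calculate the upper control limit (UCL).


UCL = 46.7 + 3 * 1.5 / sqrt(6)

48.54


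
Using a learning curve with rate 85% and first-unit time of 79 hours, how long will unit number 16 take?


Formula: T_n = T_1 * (learning_rate)^(log2(n)) where learning_rate = rate/100
Doublings = log2(16) = 4
T_n = 79 * 0.85^4
T_n = 79 * 0.522 = 41.2 hours

41.2 hours


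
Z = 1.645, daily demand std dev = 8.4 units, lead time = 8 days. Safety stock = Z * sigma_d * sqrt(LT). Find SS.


Formula: SS = z * sigma_d * sqrt(LT)
sqrt(LT) = sqrt(8) = 2.8284
SS = 1.645 * 8.4 * 2.8284
SS = 39.1 units

39.1 units


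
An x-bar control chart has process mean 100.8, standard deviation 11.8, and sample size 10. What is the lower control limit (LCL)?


LCL = 100.8 - 3 * 11.8 / sqrt(10)

89.61


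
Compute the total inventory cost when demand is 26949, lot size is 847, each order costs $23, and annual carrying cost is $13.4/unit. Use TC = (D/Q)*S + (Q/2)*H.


TC = 26949/847 * 23 + 847/2 * 13.4

$6406.69


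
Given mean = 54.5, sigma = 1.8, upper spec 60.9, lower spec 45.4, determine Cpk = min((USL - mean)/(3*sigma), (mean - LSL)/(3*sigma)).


Cpu = (60.9 - 54.5) / (3 * 1.8) = 1.19
Cpl = (54.5 - 45.4) / (3 * 1.8) = 1.69
Cpk = min(1.19, 1.69) = 1.19

1.19


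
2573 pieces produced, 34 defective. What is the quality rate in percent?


Formula: Quality Rate = Good Pieces / Total Pieces * 100
Good pieces = 2573 - 34 = 2539
QR = 2539 / 2573 * 100 = 98.7%

98.7%


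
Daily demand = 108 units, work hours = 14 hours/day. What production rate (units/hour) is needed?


Formula: Production Rate = Daily Demand / Available Hours
Rate = 108 units/day / 14 hours/day
Rate = 7.7 units/hour

7.7 units/hour


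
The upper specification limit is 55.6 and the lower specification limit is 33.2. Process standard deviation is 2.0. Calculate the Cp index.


Cp = (55.6 - 33.2) / (6 * 2.0)

1.87


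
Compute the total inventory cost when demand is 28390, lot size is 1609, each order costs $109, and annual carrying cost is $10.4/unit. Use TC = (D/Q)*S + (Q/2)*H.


TC = 28390/1609 * 109 + 1609/2 * 10.4

$10290.05


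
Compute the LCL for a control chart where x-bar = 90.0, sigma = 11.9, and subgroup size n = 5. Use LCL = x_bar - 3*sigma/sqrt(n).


LCL = 90.0 - 3 * 11.9 / sqrt(5)

74.03


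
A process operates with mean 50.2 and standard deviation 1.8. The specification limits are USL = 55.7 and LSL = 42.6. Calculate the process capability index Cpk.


Cpu = (55.7 - 50.2) / (3 * 1.8) = 1.02
Cpl = (50.2 - 42.6) / (3 * 1.8) = 1.41
Cpk = min(1.02, 1.41) = 1.02

1.02


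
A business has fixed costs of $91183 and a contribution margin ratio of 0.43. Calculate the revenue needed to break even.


Formula: BER = Fixed Costs / Contribution Margin Ratio
BER = $91183 / 0.43
BER = $212053.49 (to the nearest cent)

$212053.49


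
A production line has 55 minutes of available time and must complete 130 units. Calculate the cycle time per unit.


Formula: CT = Available Time / Number of Units
CT = 55 min / 130 units
CT = 0.42 min/unit

0.42 min/unit


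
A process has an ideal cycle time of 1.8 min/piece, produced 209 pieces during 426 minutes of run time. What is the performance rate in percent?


Formula: Performance = (Ideal CT * Total Count) / Run Time * 100
Ideal output time = 1.8 * 209 = 376.2 min
Performance = 376.2 / 426 * 100 = 88.3%

88.3%


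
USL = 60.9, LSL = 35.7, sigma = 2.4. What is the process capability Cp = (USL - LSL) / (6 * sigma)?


Cp = (60.9 - 35.7) / (6 * 2.4)

1.75


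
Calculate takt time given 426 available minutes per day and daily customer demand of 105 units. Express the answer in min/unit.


Formula: Takt Time = Available Production Time / Customer Demand
Takt = 426 min/day / 105 units/day
Takt = 4.06 min/unit

4.06 min/unit


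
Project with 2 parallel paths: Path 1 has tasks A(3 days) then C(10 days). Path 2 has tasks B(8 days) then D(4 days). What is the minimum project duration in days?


Path 1 = 3 + 10 = 13 days
Path 2 = 8 + 4 = 12 days
Duration = max(13, 12) = 13 days

13 days


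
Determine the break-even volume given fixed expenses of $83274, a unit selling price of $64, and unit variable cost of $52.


Formula: BEQ = Fixed Costs / (Price - Variable Cost)
Contribution margin = $64 - $52 = $12/unit
BEQ = ceil($83274 / $12/unit) = ceil(6939.5) = 6940 units

6940 units


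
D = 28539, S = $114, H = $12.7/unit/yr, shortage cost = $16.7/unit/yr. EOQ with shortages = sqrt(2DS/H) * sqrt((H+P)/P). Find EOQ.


Formula: EOQ* = sqrt(2DS/H) * sqrt((H+P)/P)
Base EOQ = sqrt(2*28539*114/12.7) = 715.79 units
Correction = sqrt((12.7+16.7)/16.7) = 1.32683
EOQ* = 715.79 * 1.32683 = 949.7 units

949.7 units


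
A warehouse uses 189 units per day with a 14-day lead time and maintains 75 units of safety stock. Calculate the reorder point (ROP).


Formula: ROP = (Daily Demand * Lead Time) + Safety Stock
Demand during lead time = 189 * 14 = 2646 units
ROP = 2646 + 75 = 2721 units

2721 units


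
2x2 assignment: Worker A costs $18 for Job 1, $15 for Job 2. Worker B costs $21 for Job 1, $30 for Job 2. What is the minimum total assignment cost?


Option 1: A->1 + B->2 = $18 + $30 = $48
Option 2: A->2 + B->1 = $15 + $21 = $36
Min cost = min($48, $36) = $36

$36


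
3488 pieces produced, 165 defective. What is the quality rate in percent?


Formula: Quality Rate = Good Pieces / Total Pieces * 100
Good pieces = 3488 - 165 = 3323
QR = 3323 / 3488 * 100 = 95.3%

95.3%


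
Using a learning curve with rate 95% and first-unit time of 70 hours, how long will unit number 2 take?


Formula: T_n = T_1 * (learning_rate)^(log2(n)) where learning_rate = rate/100
Doublings = log2(2) = 1
T_n = 70 * 0.95^1
T_n = 70 * 0.95 = 66.5 hours

66.5 hours


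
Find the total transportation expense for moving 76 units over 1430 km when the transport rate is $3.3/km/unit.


TC = dist * cost * units = 1430 * 3.3 * 76 = $358644.00

$358644.00


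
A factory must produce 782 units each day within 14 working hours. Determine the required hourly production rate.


Formula: Production Rate = Daily Demand / Available Hours
Rate = 782 units/day / 14 hours/day
Rate = 55.9 units/hour

55.9 units/hour


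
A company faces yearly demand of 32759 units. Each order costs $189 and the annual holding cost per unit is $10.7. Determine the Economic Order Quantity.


Formula: EOQ = sqrt(2 * D * S / H)
Numerator: 2 * 32759 * 189 = 12382902
2DS/H = 12382902 / 10.7 = 1157280.6
EOQ = sqrt(1157280.6) = 1075.8 units

1075.8 units


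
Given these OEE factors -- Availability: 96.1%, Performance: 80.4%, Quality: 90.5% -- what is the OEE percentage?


Formula: OEE = Availability * Performance * Quality / 10000
A * P = 96.1% * 80.4% / 100 = 77.26%
OEE = 77.26% * 90.5% / 100 = 69.9%

69.9%


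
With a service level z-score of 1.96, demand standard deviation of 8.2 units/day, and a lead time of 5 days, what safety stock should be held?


Formula: SS = z * sigma_d * sqrt(LT)
sqrt(LT) = sqrt(5) = 2.2361
SS = 1.96 * 8.2 * 2.2361
SS = 35.9 units

35.9 units


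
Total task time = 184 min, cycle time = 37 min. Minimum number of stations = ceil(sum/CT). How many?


Formula: N_min = ceil(Sum of Task Times / Cycle Time)
N_min = ceil(184 min / 37 min) = ceil(4.973)
N_min = 5 stations

5


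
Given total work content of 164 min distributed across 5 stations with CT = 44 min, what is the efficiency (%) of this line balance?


Formula: Efficiency = Sum of Task Times / (N_stations * CT) * 100
Total station capacity = 5 stations * 44 min = 220 min
Efficiency = 164 / 220 * 100 = 74.5%

74.5%


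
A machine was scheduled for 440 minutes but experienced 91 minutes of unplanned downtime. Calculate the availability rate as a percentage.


Formula: Availability = (Planned Time - Downtime) / Planned Time * 100
Uptime = 440 - 91 = 349 min
Availability = 349 / 440 * 100 = 79.3%

79.3%


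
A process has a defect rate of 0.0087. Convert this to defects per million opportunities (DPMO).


DPMO = defect_rate * 1000000 = 0.0087 * 1000000

8700


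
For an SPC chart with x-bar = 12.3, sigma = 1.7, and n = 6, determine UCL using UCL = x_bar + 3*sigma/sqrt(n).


UCL = 12.3 + 3 * 1.7 / sqrt(6)

14.38


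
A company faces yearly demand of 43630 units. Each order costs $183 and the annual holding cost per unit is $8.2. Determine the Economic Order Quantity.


Formula: EOQ = sqrt(2 * D * S / H)
Numerator: 2 * 43630 * 183 = 15968580
2DS/H = 15968580 / 8.2 = 1947387.8
EOQ = sqrt(1947387.8) = 1395.5 units

1395.5 units


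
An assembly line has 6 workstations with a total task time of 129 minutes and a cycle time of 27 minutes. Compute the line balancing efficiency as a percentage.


Formula: Efficiency = Sum of Task Times / (N_stations * CT) * 100
Total station capacity = 6 stations * 27 min = 162 min
Efficiency = 129 / 162 * 100 = 79.6%

79.6%


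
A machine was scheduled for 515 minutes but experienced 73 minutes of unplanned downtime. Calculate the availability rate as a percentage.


Formula: Availability = (Planned Time - Downtime) / Planned Time * 100
Uptime = 515 - 73 = 442 min
Availability = 442 / 515 * 100 = 85.8%

85.8%


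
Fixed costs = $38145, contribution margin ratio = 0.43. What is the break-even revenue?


Formula: BER = Fixed Costs / Contribution Margin Ratio
BER = $38145 / 0.43
BER = $88709.30 (to the nearest cent)

$88709.30


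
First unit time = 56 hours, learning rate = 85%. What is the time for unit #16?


Formula: T_n = T_1 * (learning_rate)^(log2(n)) where learning_rate = rate/100
Doublings = log2(16) = 4
T_n = 56 * 0.85^4
T_n = 56 * 0.522 = 29.2 hours

29.2 hours


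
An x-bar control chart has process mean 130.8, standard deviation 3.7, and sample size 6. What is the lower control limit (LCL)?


LCL = 130.8 - 3 * 3.7 / sqrt(6)

126.27


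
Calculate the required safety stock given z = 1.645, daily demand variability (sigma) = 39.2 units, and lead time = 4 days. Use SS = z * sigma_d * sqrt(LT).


Formula: SS = z * sigma_d * sqrt(LT)
sqrt(LT) = sqrt(4) = 2.0
SS = 1.645 * 39.2 * 2.0
SS = 129.0 units

129.0 units


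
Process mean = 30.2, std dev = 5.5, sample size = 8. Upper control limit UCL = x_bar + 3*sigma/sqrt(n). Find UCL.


UCL = 30.2 + 3 * 5.5 / sqrt(8)

36.03


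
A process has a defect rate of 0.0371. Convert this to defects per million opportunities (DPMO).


DPMO = defect_rate * 1000000 = 0.0371 * 1000000

37100


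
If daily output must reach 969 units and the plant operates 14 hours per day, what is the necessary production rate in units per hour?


Formula: Production Rate = Daily Demand / Available Hours
Rate = 969 units/day / 14 hours/day
Rate = 69.2 units/hour

69.2 units/hour


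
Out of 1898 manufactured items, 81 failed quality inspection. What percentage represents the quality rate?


Formula: Quality Rate = Good Pieces / Total Pieces * 100
Good pieces = 1898 - 81 = 1817
QR = 1817 / 1898 * 100 = 95.7%

95.7%


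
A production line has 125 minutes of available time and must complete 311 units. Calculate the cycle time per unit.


Formula: CT = Available Time / Number of Units
CT = 125 min / 311 units
CT = 0.4 min/unit

0.4 min/unit


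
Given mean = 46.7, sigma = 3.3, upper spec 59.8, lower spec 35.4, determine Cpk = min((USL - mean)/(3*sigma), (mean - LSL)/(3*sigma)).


Cpu = (59.8 - 46.7) / (3 * 3.3) = 1.32
Cpl = (46.7 - 35.4) / (3 * 3.3) = 1.14
Cpk = min(1.32, 1.14) = 1.14

1.14


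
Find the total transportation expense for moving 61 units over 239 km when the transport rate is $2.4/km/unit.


TC = dist * cost * units = 239 * 2.4 * 61 = $34989.60

$34989.60


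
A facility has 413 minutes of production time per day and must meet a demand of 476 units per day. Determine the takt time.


Formula: Takt Time = Available Production Time / Customer Demand
Takt = 413 min/day / 476 units/day
Takt = 0.87 min/unit

0.87 min/unit


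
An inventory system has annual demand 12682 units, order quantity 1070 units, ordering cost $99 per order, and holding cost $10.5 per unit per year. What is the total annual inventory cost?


TC = 12682/1070 * 99 + 1070/2 * 10.5

$6790.88


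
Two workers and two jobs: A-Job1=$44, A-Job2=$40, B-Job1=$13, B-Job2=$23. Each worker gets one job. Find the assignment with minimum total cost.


Option 1: A->1 + B->2 = $44 + $23 = $67
Option 2: A->2 + B->1 = $40 + $13 = $53
Min cost = min($67, $53) = $53

$53


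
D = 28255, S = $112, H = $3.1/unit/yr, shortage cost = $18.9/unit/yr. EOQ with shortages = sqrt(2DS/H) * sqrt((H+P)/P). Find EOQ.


Formula: EOQ* = sqrt(2DS/H) * sqrt((H+P)/P)
Base EOQ = sqrt(2*28255*112/3.1) = 1428.86 units
Correction = sqrt((3.1+18.9)/18.9) = 1.0789
EOQ* = 1428.86 * 1.0789 = 1541.6 units

1541.6 units


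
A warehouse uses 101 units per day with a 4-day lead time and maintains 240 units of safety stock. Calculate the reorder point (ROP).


Formula: ROP = (Daily Demand * Lead Time) + Safety Stock
Demand during lead time = 101 * 4 = 404 units
ROP = 404 + 240 = 644 units

644 units


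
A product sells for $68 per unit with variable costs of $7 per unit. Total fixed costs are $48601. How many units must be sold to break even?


Formula: BEQ = Fixed Costs / (Price - Variable Cost)
Contribution margin = $68 - $7 = $61/unit
BEQ = ceil($48601 / $61/unit) = ceil(796.74) = 797 units

797 units


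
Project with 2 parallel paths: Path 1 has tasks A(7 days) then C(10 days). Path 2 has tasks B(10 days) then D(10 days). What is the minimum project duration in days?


Path 1 = 7 + 10 = 17 days
Path 2 = 10 + 10 = 20 days
Duration = max(17, 20) = 20 days

20 days


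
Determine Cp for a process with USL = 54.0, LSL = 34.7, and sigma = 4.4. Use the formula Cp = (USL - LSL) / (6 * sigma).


Cp = (54.0 - 34.7) / (6 * 4.4)

0.73


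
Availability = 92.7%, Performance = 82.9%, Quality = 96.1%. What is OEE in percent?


Formula: OEE = Availability * Performance * Quality / 10000
A * P = 92.7% * 82.9% / 100 = 76.85%
OEE = 76.85% * 96.1% / 100 = 73.9%

73.9%


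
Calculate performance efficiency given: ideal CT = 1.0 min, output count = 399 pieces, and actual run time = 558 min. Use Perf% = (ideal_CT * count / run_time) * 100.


Formula: Performance = (Ideal CT * Total Count) / Run Time * 100
Ideal output time = 1.0 * 399 = 399.0 min
Performance = 399.0 / 558 * 100 = 71.5%

71.5%


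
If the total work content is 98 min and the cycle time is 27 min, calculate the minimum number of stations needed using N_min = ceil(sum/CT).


Formula: N_min = ceil(Sum of Task Times / Cycle Time)
N_min = ceil(98 min / 27 min) = ceil(3.6296)
N_min = 4 stations

4


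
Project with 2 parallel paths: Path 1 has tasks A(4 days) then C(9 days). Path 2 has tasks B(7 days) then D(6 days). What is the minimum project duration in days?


Path 1 = 4 + 9 = 13 days
Path 2 = 7 + 6 = 13 days
Duration = max(13, 13) = 13 days

13 days


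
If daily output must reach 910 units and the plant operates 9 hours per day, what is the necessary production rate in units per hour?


Formula: Production Rate = Daily Demand / Available Hours
Rate = 910 units/day / 9 hours/day
Rate = 101.1 units/hour

101.1 units/hour


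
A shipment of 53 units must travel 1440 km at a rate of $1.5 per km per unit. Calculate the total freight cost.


TC = dist * cost * units = 1440 * 1.5 * 53 = $114480.00

$114480.00


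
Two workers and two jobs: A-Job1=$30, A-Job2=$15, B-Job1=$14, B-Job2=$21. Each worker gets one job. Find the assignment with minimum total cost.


Option 1: A->1 + B->2 = $30 + $21 = $51
Option 2: A->2 + B->1 = $15 + $14 = $29
Min cost = min($51, $29) = $29

$29


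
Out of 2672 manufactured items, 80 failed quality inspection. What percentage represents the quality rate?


Formula: Quality Rate = Good Pieces / Total Pieces * 100
Good pieces = 2672 - 80 = 2592
QR = 2592 / 2672 * 100 = 97.0%

97.0%


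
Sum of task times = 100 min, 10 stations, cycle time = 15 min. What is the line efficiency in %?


Formula: Efficiency = Sum of Task Times / (N_stations * CT) * 100
Total station capacity = 10 stations * 15 min = 150 min
Efficiency = 100 / 150 * 100 = 66.7%

66.7%


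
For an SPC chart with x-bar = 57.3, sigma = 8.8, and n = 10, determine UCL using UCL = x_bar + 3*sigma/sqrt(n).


UCL = 57.3 + 3 * 8.8 / sqrt(10)

65.65


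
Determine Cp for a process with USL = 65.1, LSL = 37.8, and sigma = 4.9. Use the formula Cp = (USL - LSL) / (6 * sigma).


Cp = (65.1 - 37.8) / (6 * 4.9)

0.93


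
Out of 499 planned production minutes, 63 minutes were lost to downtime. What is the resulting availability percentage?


Formula: Availability = (Planned Time - Downtime) / Planned Time * 100
Uptime = 499 - 63 = 436 min
Availability = 436 / 499 * 100 = 87.4%

87.4%


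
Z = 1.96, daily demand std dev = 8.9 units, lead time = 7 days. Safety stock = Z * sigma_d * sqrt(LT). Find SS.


Formula: SS = z * sigma_d * sqrt(LT)
sqrt(LT) = sqrt(7) = 2.6458
SS = 1.96 * 8.9 * 2.6458
SS = 46.2 units

46.2 units


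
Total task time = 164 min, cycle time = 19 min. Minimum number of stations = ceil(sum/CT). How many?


Formula: N_min = ceil(Sum of Task Times / Cycle Time)
N_min = ceil(164 min / 19 min) = ceil(8.6316)
N_min = 9 stations

9


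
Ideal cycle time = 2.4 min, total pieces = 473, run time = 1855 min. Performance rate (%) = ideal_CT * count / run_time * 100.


Formula: Performance = (Ideal CT * Total Count) / Run Time * 100
Ideal output time = 2.4 * 473 = 1135.2 min
Performance = 1135.2 / 1855 * 100 = 61.2%

61.2%


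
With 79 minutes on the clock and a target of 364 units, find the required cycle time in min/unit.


Formula: CT = Available Time / Number of Units
CT = 79 min / 364 units
CT = 0.22 min/unit

0.22 min/unit


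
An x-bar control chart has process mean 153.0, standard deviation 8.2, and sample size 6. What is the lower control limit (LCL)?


LCL = 153.0 - 3 * 8.2 / sqrt(6)

142.96


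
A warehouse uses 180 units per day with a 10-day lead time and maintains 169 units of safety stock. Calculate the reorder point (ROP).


Formula: ROP = (Daily Demand * Lead Time) + Safety Stock
Demand during lead time = 180 * 10 = 1800 units
ROP = 1800 + 169 = 1969 units

1969 units


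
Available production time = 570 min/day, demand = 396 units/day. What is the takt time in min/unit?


Formula: Takt Time = Available Production Time / Customer Demand
Takt = 570 min/day / 396 units/day
Takt = 1.44 min/unit

1.44 min/unit


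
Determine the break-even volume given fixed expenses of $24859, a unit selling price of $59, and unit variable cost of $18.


Formula: BEQ = Fixed Costs / (Price - Variable Cost)
Contribution margin = $59 - $18 = $41/unit
BEQ = ceil($24859 / $41/unit) = ceil(606.32) = 607 units

607 units


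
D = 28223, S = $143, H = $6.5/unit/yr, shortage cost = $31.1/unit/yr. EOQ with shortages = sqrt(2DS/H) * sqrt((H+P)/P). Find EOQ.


Formula: EOQ* = sqrt(2DS/H) * sqrt((H+P)/P)
Base EOQ = sqrt(2*28223*143/6.5) = 1114.37 units
Correction = sqrt((6.5+31.1)/31.1) = 1.09955
EOQ* = 1114.37 * 1.09955 = 1225.3 units

1225.3 units


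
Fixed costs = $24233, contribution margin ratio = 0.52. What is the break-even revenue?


Formula: BER = Fixed Costs / Contribution Margin Ratio
BER = $24233 / 0.52
BER = $46601.92 (to the nearest cent)

$46601.92


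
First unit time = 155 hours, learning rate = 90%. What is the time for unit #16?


Formula: T_n = T_1 * (learning_rate)^(log2(n)) where learning_rate = rate/100
Doublings = log2(16) = 4
T_n = 155 * 0.9^4
T_n = 155 * 0.6561 = 101.7 hours

101.7 hours


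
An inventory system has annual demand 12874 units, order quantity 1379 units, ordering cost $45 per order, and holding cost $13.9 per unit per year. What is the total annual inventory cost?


TC = 12874/1379 * 45 + 1379/2 * 13.9

$10004.16
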